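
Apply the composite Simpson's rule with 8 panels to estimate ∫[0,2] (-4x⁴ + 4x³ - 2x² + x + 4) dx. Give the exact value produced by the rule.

h = (2 − 0)/8 = 0.25.
Nodes x₀,…,x₈ = 0, 0.25, 0.5, 0.75, 1, 1.25, 1.5, 1.75, 2.
f(x) = -4x⁴ + 4x³ - 2x² + x + 4: f₀=4, f₁=4.171875, f₂=4.25, f₃=4.046875, f₄=3, f₅=0.171875, f₆=-5.75, f₇=-16.453125, f₈=-34.
(h/3)·[f₀ + 4f₁ + 2f₂ + 4f₃ + 2f₄ + 4f₅ + 2f₆ + 4f₇ + f₈] = 0.083333·(-59.25) = -4.9375.

-4.9375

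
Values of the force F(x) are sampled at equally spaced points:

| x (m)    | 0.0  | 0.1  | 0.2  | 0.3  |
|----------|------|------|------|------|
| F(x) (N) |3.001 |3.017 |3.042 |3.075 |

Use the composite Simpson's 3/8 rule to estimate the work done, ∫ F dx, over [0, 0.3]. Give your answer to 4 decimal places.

0.9095

h = 0.1, n = 3.
(3h/8)·[y₀ + 3y₁ + 3y₂ + y₃] = 0.0375·(24.253) = 0.9095.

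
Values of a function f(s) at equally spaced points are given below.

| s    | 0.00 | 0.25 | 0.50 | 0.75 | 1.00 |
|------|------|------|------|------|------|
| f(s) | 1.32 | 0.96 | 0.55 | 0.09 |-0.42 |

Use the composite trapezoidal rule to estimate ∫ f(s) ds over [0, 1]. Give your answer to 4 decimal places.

0.5125

h = 0.25, n = 4.
(h/2)·[y₀ + 2y₁ + 2y₂ + 2y₃ + y₄] = 0.125·(4.10) = 0.5125.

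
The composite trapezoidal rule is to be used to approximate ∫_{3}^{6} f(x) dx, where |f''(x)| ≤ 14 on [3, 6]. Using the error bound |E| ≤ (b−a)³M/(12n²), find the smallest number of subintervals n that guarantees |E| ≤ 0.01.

57

Need 378/(12n²) ≤ 0.01.
n² ≥ 378/(12·0.01) = 3150 ⇒ n ≥ 56.1249, so the smallest n is 57.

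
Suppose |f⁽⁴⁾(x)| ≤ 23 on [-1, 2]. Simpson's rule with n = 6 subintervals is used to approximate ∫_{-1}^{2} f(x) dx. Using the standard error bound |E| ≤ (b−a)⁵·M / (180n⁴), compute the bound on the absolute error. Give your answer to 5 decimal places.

0.02396

|E| ≤ (3)⁵·23 / (180·6⁴) = 5589/233280 = 0.02396.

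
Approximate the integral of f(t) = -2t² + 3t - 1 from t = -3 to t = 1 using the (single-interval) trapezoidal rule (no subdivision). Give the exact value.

T = (b−a)/2 · [f(-3) + f(1)] = 2·[(-28) + 0] = -56.

-56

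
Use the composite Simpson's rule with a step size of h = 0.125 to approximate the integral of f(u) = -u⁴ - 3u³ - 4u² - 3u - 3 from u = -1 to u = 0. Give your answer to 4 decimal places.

h = (0 − (-1))/8 = 0.125.
Nodes u₀,…,u₈ = -1, -0.875, -0.75, -0.625, -0.5, -0.375, -0.25, -0.125, 0.
f(u) = -u⁴ - 3u³ - 4u² - 3u - 3: f₀=-2, f₁=-2.013916015625, f₂=-2.05078125, f₃=-2.107666015625, f₄=-2.1875, f₅=-2.299072265625, f₆=-2.45703125, f₇=-2.681884765625, f₈=-3.
(h/3)·[f₀ + 4f₁ + 2f₂ + 4f₃ + 2f₄ + 4f₅ + 2f₆ + 4f₇ + f₈] = 0.041667·(-54.80078125) = -2.2834.

-2.2834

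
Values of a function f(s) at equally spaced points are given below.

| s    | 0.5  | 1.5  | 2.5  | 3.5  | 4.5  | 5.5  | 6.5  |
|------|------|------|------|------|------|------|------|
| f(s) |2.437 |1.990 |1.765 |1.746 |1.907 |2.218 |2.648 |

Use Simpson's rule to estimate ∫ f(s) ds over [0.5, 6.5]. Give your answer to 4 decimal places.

h = 1, n = 6.
(h/3)·[y₀ + 4y₁ + 2y₂ + 4y₃ + 2y₄ + 4y₅ + y₆] = 0.333333·(36.245) = 12.0817.

12.0817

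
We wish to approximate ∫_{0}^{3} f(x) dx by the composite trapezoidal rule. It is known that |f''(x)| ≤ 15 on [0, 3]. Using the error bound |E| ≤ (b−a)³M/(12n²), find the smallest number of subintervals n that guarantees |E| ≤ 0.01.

Need 405/(12n²) ≤ 0.01.
n² ≥ 405/(12·0.01) = 3375 ⇒ n ≥ 58.0948, so the smallest n is 59.

59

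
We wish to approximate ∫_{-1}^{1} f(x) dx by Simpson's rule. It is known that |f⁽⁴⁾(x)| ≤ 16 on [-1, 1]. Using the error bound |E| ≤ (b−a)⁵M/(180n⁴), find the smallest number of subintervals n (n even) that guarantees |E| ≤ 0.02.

4

Need 512/(180n⁴) ≤ 0.02.
n⁴ ≥ 512/(180·0.02) = 142.222 ⇒ n ≥ 3.4534, so the smallest even n is 4. (n must be even for Simpson's rule.)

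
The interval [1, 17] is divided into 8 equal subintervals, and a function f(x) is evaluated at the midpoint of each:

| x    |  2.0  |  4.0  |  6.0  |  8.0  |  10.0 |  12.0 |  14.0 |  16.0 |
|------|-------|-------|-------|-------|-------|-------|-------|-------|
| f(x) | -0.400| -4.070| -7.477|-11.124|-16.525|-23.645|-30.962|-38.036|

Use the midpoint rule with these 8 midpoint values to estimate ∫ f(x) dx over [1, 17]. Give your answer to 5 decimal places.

-264.47800

h = 2, n = 8.
h·[y(m₁) + y(m₂) + y(m₃) + y(m₄) + y(m₅) + y(m₆) + y(m₇) + y(m₈)] = 2·(-132.239) = -264.47800.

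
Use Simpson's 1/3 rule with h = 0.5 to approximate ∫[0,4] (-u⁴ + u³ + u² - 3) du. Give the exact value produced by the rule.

h = (4 − 0)/8 = 0.5.
Nodes u₀,…,u₈ = 0, 0.5, 1, 1.5, 2, 2.5, 3, 3.5, 4.
f(u) = -u⁴ + u³ + u² - 3: f₀=-3, f₁=-2.6875, f₂=-2, f₃=-2.4375, f₄=-7, f₅=-20.1875, f₆=-48, f₇=-97.9375, f₈=-179.
(h/3)·[f₀ + 4f₁ + 2f₂ + 4f₃ + 2f₄ + 4f₅ + 2f₆ + 4f₇ + f₈] = 0.166667·(-789) = -131.5.

-131.5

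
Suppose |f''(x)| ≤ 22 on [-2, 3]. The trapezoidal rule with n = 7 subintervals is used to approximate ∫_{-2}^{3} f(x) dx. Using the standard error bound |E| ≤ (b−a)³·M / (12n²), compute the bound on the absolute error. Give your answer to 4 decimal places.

4.6769

|E| ≤ (5)³·22 / (12·7²) = 2750/588 = 4.6769.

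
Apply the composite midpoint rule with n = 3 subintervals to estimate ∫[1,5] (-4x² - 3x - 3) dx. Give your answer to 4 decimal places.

h = (5 − 1)/3 = 1.333333.
Midpoints m₁,…,m₃ = 1.666667, 3, 4.333333.
f(m₁)=-19.111111, f(m₂)=-48, f(m₃)=-91.111111.
h·[f(m₁) + f(m₂) + f(m₃)] = 1.333333·(-158.222222) = -210.9630.

-210.9630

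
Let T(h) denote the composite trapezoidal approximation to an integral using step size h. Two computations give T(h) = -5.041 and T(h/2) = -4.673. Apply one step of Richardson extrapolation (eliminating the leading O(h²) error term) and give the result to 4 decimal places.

-4.5503

R = (4·T(h/2) − T(h)) / 3 = (4·(-4.673) − (-5.041))/3 = (-13.651)/3 = -4.5503.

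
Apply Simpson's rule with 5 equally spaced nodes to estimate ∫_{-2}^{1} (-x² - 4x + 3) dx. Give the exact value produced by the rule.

12

h = (1 − (-2))/4 = 0.75.
Nodes x₀,…,x₄ = -2, -1.25, -0.5, 0.25, 1.
f(x) = -x² - 4x + 3: f₀=7, f₁=6.4375, f₂=4.75, f₃=1.9375, f₄=-2.
(h/3)·[f₀ + 4f₁ + 2f₂ + 4f₃ + f₄] = 0.25·(48) = 12.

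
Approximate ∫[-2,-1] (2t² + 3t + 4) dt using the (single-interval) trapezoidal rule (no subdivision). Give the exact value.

4.5

T = (b−a)/2 · [f(-2) + f(-1)] = 0.5·[6 + 3] = 4.5.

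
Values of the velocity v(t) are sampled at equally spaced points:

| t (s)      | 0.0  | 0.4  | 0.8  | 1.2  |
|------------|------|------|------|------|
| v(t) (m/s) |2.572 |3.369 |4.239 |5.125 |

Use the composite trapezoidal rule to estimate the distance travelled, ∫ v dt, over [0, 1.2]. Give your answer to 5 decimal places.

4.58260

h = 0.4, n = 3.
(h/2)·[y₀ + 2y₁ + 2y₂ + y₃] = 0.2·(22.913) = 4.58260.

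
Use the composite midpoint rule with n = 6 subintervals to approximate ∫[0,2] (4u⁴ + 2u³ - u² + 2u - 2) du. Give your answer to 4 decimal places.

30.2510

h = (2 − 0)/6 = 0.333333.
Midpoints m₁,…,m₆ = 0.166667, 0.5, 0.833333, 1.166667, 1.5, 1.833333.
f(m₁)=-1.682099, f(m₂)=-0.75, f(m₃)=2.058642, f(m₄)=9.558642, f(m₅)=25.75, f(m₆)=55.817901.
h·[f(m₁) + f(m₂) + f(m₃) + f(m₄) + f(m₅) + f(m₆)] = 0.333333·(90.753086) = 30.2510.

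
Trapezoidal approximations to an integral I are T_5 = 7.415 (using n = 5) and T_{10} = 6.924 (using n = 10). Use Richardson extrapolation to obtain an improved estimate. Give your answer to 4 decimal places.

R = (4·T_{10} − T_5) / 3 = (4·6.924 − 7.415)/3 = (20.281)/3 = 6.7603.

6.7603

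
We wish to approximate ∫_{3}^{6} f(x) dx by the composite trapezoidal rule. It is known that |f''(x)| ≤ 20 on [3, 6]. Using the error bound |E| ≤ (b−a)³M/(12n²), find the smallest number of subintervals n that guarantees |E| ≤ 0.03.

39

Need 540/(12n²) ≤ 0.03.
n² ≥ 540/(12·0.03) = 1500 ⇒ n ≥ 38.7298, so the smallest n is 39.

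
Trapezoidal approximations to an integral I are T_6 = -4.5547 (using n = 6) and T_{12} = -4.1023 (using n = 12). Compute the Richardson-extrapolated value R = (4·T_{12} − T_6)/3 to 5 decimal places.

R = (4·T_{12} − T_6) / 3 = (4·(-4.1023) − (-4.5547))/3 = (-11.8545)/3 = -3.95150.

-3.95150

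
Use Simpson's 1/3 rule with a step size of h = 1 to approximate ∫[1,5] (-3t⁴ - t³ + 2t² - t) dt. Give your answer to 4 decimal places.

-1961.3333

h = (5 − 1)/4 = 1.
Nodes t₀,…,t₄ = 1, 2, 3, 4, 5.
f(t) = -3t⁴ - t³ + 2t² - t: f₀=-3, f₁=-50, f₂=-255, f₃=-804, f₄=-1955.
(h/3)·[f₀ + 4f₁ + 2f₂ + 4f₃ + f₄] = 0.333333·(-5884) = -1961.3333.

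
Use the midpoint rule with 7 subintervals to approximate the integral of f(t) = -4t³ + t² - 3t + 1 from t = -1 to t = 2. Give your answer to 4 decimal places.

-13.2704

h = (2 − (-1))/7 = 0.428571.
Midpoints m₁,…,m₇ = -0.785714, -0.357143, 0.071429, 0.5, 0.928571, 1.357143, 1.785714.
f(m₁)=5.914723, f(m₂)=2.381195, f(m₃)=0.789359, f(m₄)=-0.75, f(m₅)=-4.126093, f(m₆)=-11.228134, f(m₇)=-23.945335.
h·[f(m₁) + f(m₂) + f(m₃) + f(m₄) + f(m₅) + f(m₆) + f(m₇)] = 0.428571·(-30.964286) = -13.2704.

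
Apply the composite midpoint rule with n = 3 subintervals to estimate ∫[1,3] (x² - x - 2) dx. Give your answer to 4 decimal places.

h = (3 − 1)/3 = 0.666667.
Midpoints m₁,…,m₃ = 1.333333, 2, 2.666667.
f(m₁)=-1.555556, f(m₂)=0, f(m₃)=2.444444.
h·[f(m₁) + f(m₂) + f(m₃)] = 0.666667·(0.888889) = 0.5926.

0.5926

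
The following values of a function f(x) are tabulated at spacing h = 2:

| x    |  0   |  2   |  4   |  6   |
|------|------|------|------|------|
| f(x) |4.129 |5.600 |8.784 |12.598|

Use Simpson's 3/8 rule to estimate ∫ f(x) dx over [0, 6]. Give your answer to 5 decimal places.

h = 2, n = 3.
(3h/8)·[y₀ + 3y₁ + 3y₂ + y₃] = 0.75·(59.879) = 44.90925.

44.90925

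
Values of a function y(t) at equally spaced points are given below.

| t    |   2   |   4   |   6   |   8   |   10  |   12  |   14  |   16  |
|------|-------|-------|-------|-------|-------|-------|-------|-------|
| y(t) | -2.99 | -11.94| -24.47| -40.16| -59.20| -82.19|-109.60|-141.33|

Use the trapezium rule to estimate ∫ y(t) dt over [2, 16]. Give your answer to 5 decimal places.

h = 2, n = 7.
(h/2)·[y₀ + 2y₁ + 2y₂ + 2y₃ + 2y₄ + 2y₅ + 2y₆ + y₇] = 1·(-799.44) = -799.44000.

-799.44000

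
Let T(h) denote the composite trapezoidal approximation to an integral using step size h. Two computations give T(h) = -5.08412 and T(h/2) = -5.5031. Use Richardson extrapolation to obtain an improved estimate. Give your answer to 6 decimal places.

R = (4·T(h/2) − T(h)) / 3 = (4·(-5.5031) − (-5.08412))/3 = (-16.92828)/3 = -5.642760.

-5.642760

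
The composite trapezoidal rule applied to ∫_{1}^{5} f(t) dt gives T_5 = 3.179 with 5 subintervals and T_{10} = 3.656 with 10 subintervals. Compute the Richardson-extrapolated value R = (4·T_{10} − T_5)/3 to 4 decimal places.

R = (4·T_{10} − T_5) / 3 = (4·3.656 − 3.179)/3 = (11.445)/3 = 3.8150.

3.8150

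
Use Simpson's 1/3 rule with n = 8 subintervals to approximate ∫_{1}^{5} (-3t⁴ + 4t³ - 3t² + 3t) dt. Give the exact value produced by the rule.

h = (5 − 1)/8 = 0.5.
Nodes t₀,…,t₈ = 1, 1.5, 2, 2.5, 3, 3.5, 4, 4.5, 5.
f(t) = -3t⁴ + 4t³ - 3t² + 3t: f₀=1, f₁=-3.9375, f₂=-22, f₃=-65.9375, f₄=-153, f₅=-304.9375, f₆=-548, f₇=-912.9375, f₈=-1435.
(h/3)·[f₀ + 4f₁ + 2f₂ + 4f₃ + 2f₄ + 4f₅ + 2f₆ + 4f₇ + f₈] = 0.166667·(-8031) = -1338.5.

-1338.5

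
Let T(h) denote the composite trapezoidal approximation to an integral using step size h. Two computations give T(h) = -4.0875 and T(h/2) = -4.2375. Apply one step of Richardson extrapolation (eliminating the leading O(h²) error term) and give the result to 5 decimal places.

-4.28750

R = (4·T(h/2) − T(h)) / 3 = (4·(-4.2375) − (-4.0875))/3 = (-12.8625)/3 = -4.28750.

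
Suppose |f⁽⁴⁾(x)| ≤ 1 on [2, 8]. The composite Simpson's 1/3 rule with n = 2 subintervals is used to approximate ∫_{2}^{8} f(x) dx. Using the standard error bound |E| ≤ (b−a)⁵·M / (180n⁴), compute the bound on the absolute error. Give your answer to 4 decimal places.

2.7000

|E| ≤ (6)⁵·1 / (180·2⁴) = 7776/2880 = 2.7000.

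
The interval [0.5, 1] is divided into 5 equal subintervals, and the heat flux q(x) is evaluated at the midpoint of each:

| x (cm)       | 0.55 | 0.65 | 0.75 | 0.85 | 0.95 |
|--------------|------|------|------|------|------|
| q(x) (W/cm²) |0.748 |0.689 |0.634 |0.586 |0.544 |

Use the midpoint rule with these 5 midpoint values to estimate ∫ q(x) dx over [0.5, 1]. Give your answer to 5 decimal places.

0.32010

h = 0.1, n = 5.
h·[y(m₁) + y(m₂) + y(m₃) + y(m₄) + y(m₅)] = 0.1·(3.201) = 0.32010.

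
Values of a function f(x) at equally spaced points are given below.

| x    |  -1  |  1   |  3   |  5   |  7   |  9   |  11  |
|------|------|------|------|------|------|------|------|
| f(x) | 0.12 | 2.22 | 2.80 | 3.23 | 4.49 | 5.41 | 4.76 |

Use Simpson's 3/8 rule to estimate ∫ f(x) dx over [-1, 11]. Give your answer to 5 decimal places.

h = 2, n = 6.
(3h/8)·[y₀ + 3y₁ + 3y₂ + 2y₃ + 3y₄ + 3y₅ + y₆] = 0.75·(56.10) = 42.07500.

42.07500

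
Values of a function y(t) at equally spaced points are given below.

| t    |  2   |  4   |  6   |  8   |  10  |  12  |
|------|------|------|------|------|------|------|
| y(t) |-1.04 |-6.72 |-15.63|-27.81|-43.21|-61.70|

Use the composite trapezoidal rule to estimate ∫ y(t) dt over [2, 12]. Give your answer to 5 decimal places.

-249.48000

h = 2, n = 5.
(h/2)·[y₀ + 2y₁ + 2y₂ + 2y₃ + 2y₄ + y₅] = 1·(-249.48) = -249.48000.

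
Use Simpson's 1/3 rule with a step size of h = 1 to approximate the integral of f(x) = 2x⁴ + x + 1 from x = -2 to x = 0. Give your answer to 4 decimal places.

h = (0 − (-2))/2 = 1.
Nodes x₀,…,x₂ = -2, -1, 0.
f(x) = 2x⁴ + x + 1: f₀=31, f₁=2, f₂=1.
(h/3)·[f₀ + 4f₁ + f₂] = 0.333333·(40) = 13.3333.

13.3333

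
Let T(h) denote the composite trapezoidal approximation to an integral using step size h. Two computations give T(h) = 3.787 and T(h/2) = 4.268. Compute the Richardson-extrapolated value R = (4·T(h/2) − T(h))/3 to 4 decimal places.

4.4283

R = (4·T(h/2) − T(h)) / 3 = (4·4.268 − 3.787)/3 = (13.285)/3 = 4.4283.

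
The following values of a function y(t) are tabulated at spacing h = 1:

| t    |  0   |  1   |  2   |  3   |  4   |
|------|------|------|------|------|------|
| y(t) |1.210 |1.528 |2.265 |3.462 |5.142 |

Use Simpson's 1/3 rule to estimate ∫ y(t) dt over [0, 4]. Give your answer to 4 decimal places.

h = 1, n = 4.
(h/3)·[y₀ + 4y₁ + 2y₂ + 4y₃ + y₄] = 0.333333·(30.842) = 10.2807.

10.2807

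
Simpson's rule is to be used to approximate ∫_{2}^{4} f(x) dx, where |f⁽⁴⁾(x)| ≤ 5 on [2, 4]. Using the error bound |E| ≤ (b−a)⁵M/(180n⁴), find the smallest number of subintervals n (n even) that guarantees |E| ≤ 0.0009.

Need 160/(180n⁴) ≤ 0.0009.
n⁴ ≥ 160/(180·0.0009) = 987.654 ⇒ n ≥ 5.6060, so the smallest even n is 6. (n must be even for Simpson's rule.)

6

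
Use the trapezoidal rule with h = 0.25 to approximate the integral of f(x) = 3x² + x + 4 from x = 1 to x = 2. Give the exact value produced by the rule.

12.53125

h = (2 − 1)/4 = 0.25.
Nodes x₀,…,x₄ = 1, 1.25, 1.5, 1.75, 2.
f(x) = 3x² + x + 4: f₀=8, f₁=9.9375, f₂=12.25, f₃=14.9375, f₄=18.
(h/2)·[f₀ + 2f₁ + 2f₂ + 2f₃ + f₄] = 0.125·(100.25) = 12.53125.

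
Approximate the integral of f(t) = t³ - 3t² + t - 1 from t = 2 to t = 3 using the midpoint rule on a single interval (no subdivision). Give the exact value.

M = (b−a)·f(2.5) = 1·(-1.625) = -1.625.

-1.625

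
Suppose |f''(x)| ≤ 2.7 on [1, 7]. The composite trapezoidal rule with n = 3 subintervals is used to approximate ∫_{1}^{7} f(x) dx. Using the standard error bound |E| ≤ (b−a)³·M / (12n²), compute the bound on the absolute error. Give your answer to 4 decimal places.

|E| ≤ (6)³·2.7 / (12·3²) = 583.2/108 = 5.4000.

5.4000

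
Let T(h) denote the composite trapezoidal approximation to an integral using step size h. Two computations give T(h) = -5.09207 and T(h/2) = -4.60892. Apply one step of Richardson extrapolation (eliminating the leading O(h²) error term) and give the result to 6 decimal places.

-4.447870

R = (4·T(h/2) − T(h)) / 3 = (4·(-4.60892) − (-5.09207))/3 = (-13.34361)/3 = -4.447870.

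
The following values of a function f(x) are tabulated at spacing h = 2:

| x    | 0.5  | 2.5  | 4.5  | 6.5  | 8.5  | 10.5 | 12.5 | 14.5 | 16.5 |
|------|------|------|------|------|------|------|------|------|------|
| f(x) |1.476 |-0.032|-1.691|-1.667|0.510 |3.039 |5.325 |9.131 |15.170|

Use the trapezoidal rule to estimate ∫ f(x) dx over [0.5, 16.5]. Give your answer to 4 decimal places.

45.8760

h = 2, n = 8.
(h/2)·[y₀ + 2y₁ + 2y₂ + 2y₃ + 2y₄ + 2y₅ + 2y₆ + 2y₇ + y₈] = 1·(45.876) = 45.8760.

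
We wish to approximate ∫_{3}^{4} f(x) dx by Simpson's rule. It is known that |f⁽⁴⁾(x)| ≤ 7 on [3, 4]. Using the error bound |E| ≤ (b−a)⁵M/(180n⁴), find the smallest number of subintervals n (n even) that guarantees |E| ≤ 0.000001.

16

Need 7/(180n⁴) ≤ 0.000001.
n⁴ ≥ 7/(180·0.000001) = 38888.9 ⇒ n ≥ 14.0429, so the smallest even n is 16. (n must be even for Simpson's rule.)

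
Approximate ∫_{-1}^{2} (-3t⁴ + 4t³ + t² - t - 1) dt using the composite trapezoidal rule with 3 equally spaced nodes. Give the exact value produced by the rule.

h = (2 − (-1))/2 = 1.5.
Nodes t₀,…,t₂ = -1, 0.5, 2.
f(t) = -3t⁴ + 4t³ + t² - t - 1: f₀=-6, f₁=-0.9375, f₂=-15.
(h/2)·[f₀ + 2f₁ + f₂] = 0.75·(-22.875) = -17.15625.

-17.15625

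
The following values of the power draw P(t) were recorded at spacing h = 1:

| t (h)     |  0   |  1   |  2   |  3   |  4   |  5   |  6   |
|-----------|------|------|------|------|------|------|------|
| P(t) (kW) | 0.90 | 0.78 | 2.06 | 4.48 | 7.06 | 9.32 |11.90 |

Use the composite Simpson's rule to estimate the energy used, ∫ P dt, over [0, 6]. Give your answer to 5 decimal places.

29.78667

h = 1, n = 6.
(h/3)·[y₀ + 4y₁ + 2y₂ + 4y₃ + 2y₄ + 4y₅ + y₆] = 0.333333·(89.36) = 29.78667.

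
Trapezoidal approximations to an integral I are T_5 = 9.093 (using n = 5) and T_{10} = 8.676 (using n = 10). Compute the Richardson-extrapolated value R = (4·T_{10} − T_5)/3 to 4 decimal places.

R = (4·T_{10} − T_5) / 3 = (4·8.676 − 9.093)/3 = (25.611)/3 = 8.5370.

8.5370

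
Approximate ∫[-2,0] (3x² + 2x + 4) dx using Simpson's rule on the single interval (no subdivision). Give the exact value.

12

S = (b−a)/6 · [f(-2) + 4f(-1) + f(0)] = 0.333333·[12 + 4·5 + 4] = 12.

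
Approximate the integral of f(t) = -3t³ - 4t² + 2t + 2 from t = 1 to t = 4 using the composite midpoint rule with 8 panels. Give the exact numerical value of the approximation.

h = (4 − 1)/8 = 0.375.
Midpoints m₁,…,m₈ = 1.1875, 1.5625, 1.9375, 2.3125, 2.6875, 3.0625, 3.4375, 3.8125.
f(m₁)=-6.289306640625, f(m₂)=-16.084716796875, f(m₃)=-30.960205078125, f(m₄)=-51.864990234375, f(m₅)=-79.748291015625, f(m₆)=-115.559326171875, f(m₇)=-160.247314453125, f(m₈)=-214.761474609375.
h·[f(m₁) + f(m₂) + f(m₃) + f(m₄) + f(m₅) + f(m₆) + f(m₇) + f(m₈)] = 0.375·(-675.515625) = -253.318359375.

-253.318359375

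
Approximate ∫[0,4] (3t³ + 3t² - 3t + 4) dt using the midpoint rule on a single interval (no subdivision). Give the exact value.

136

M = (b−a)·f(2) = 4·(34) = 136.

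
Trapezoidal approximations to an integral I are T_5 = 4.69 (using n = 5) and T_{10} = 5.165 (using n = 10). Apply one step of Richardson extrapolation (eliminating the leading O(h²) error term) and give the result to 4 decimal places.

5.3233

R = (4·T_{10} − T_5) / 3 = (4·5.165 − 4.69)/3 = (15.970)/3 = 5.3233.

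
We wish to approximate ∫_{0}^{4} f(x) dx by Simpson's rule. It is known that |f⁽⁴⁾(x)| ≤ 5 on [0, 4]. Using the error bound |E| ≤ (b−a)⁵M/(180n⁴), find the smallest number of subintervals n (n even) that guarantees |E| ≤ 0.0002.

20

Need 5120/(180n⁴) ≤ 0.0002.
n⁴ ≥ 5120/(180·0.0002) = 142222 ⇒ n ≥ 19.4197, so the smallest even n is 20. (n must be even for Simpson's rule.)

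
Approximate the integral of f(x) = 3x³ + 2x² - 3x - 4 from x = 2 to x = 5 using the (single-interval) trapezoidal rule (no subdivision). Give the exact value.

642

T = (b−a)/2 · [f(2) + f(5)] = 1.5·[22 + 406] = 642.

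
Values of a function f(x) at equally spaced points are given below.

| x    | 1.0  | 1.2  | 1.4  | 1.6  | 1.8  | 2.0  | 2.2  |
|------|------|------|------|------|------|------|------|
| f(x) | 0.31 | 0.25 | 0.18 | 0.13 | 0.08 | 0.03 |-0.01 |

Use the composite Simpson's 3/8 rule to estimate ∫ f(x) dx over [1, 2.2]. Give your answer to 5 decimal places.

0.16350

h = 0.2, n = 6.
(3h/8)·[y₀ + 3y₁ + 3y₂ + 2y₃ + 3y₄ + 3y₅ + y₆] = 0.075·(2.18) = 0.16350.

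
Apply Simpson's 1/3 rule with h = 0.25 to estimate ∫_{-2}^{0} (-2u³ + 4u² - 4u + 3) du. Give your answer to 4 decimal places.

h = (0 − (-2))/8 = 0.25.
Nodes u₀,…,u₈ = -2, -1.75, -1.5, -1.25, -1, -0.75, -0.5, -0.25, 0.
f(u) = -2u³ + 4u² - 4u + 3: f₀=43, f₁=32.96875, f₂=24.75, f₃=18.15625, f₄=13, f₅=9.09375, f₆=6.25, f₇=4.28125, f₈=3.
(h/3)·[f₀ + 4f₁ + 2f₂ + 4f₃ + 2f₄ + 4f₅ + 2f₆ + 4f₇ + f₈] = 0.083333·(392) = 32.6667.

32.6667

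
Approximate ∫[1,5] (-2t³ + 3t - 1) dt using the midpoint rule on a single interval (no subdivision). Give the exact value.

-184

M = (b−a)·f(3) = 4·(-46) = -184.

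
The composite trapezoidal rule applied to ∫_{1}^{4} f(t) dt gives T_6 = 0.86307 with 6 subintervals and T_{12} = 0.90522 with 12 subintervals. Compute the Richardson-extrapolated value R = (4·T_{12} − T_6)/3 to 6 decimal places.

R = (4·T_{12} − T_6) / 3 = (4·0.90522 − 0.86307)/3 = (2.75781)/3 = 0.919270.

0.919270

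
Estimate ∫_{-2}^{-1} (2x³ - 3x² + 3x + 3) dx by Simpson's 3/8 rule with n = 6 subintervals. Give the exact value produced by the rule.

h = (-1 − (-2))/6 = 0.166667.
Nodes x₀,…,x₆ = -2, -1.833333, -1.666667, -1.5, -1.333333, -1.166667, -1.
f(x) = 2x³ - 3x² + 3x + 3: f₀=-31, f₁=-24.907407, f₂=-19.592593, f₃=-15, f₄=-11.074074, f₅=-7.759259, f₆=-5.
(3h/8)·[f₀ + 3f₁ + 3f₂ + 2f₃ + 3f₄ + 3f₅ + f₆] = 0.0625·(-256) = -16.

-16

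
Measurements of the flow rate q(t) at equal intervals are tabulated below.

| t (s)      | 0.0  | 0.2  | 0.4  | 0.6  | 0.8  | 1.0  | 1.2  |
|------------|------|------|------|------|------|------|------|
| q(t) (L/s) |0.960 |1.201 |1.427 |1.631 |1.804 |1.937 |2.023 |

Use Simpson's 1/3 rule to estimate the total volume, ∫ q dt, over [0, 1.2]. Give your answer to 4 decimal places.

1.9014

h = 0.2, n = 6.
(h/3)·[y₀ + 4y₁ + 2y₂ + 4y₃ + 2y₄ + 4y₅ + y₆] = 0.066667·(28.521) = 1.9014.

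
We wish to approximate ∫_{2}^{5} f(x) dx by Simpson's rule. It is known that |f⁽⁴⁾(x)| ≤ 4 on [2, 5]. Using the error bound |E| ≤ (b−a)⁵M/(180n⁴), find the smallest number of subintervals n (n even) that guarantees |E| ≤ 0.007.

Need 972/(180n⁴) ≤ 0.007.
n⁴ ≥ 972/(180·0.007) = 771.429 ⇒ n ≥ 5.2702, so the smallest even n is 6. (n must be even for Simpson's rule.)

6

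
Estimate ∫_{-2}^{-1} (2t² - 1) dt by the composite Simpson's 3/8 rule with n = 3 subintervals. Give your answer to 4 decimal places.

3.6667

h = (-1 − (-2))/3 = 0.333333.
Nodes t₀,…,t₃ = -2, -1.666667, -1.333333, -1.
f(t) = 2t² - 1: f₀=7, f₁=4.555556, f₂=2.555556, f₃=1.
(3h/8)·[f₀ + 3f₁ + 3f₂ + f₃] = 0.125·(29.333333) = 3.6667.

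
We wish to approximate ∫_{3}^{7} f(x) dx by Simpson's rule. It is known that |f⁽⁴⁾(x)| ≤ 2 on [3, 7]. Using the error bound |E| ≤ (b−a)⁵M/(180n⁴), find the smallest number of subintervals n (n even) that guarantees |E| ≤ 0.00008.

Need 2048/(180n⁴) ≤ 0.00008.
n⁴ ≥ 2048/(180·0.00008) = 142222 ⇒ n ≥ 19.4197, so the smallest even n is 20. (n must be even for Simpson's rule.)

20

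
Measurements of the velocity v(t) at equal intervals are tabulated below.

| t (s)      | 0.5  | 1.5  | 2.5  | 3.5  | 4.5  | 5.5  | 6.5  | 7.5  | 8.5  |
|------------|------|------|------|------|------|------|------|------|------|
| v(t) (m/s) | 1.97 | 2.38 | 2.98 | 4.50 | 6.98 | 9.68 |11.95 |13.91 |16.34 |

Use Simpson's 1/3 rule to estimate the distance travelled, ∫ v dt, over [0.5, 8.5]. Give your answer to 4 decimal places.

h = 1, n = 8.
(h/3)·[y₀ + 4y₁ + 2y₂ + 4y₃ + 2y₄ + 4y₅ + 2y₆ + 4y₇ + y₈] = 0.333333·(184.01) = 61.3367.

61.3367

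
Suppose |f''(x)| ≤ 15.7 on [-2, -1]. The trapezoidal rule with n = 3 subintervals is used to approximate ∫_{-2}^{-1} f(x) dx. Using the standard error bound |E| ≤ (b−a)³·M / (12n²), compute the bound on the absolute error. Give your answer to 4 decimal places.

0.1454

|E| ≤ (1)³·15.7 / (12·3²) = 15.7/108 = 0.1454.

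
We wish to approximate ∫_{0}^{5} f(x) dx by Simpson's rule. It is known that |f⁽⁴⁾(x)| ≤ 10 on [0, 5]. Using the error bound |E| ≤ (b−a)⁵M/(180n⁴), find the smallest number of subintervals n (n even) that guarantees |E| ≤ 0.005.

14

Need 31250/(180n⁴) ≤ 0.005.
n⁴ ≥ 31250/(180·0.005) = 34722.2 ⇒ n ≥ 13.6506, so the smallest even n is 14. (n must be even for Simpson's rule.)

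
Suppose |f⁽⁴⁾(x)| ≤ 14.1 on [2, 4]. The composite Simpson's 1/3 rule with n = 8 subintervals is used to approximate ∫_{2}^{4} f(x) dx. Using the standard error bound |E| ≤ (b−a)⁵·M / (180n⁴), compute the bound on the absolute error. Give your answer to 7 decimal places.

|E| ≤ (2)⁵·14.1 / (180·8⁴) = 451.2/737280 = 0.0006120.

0.0006120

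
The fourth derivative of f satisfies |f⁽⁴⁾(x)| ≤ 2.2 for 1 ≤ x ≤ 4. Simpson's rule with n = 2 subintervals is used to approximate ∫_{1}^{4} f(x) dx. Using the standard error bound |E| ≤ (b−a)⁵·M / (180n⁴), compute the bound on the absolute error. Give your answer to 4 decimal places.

0.1856

|E| ≤ (3)⁵·2.2 / (180·2⁴) = 534.6/2880 = 0.1856.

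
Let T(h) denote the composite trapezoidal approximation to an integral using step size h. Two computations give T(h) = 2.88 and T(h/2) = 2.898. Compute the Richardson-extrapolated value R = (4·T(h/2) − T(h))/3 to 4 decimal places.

2.9040

R = (4·T(h/2) − T(h)) / 3 = (4·2.898 − 2.88)/3 = (8.712)/3 = 2.9040.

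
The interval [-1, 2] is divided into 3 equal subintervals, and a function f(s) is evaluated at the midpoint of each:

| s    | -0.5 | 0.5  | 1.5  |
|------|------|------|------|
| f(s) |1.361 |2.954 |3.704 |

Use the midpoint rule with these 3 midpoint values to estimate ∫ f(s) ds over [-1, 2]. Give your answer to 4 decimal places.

h = 1, n = 3.
h·[y(m₁) + y(m₂) + y(m₃)] = 1·(8.019) = 8.0190.

8.0190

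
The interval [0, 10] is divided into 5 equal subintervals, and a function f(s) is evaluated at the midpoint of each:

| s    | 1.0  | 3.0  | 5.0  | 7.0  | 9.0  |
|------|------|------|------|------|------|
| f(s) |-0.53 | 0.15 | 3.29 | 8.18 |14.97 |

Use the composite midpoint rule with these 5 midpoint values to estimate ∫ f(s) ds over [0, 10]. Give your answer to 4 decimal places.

h = 2, n = 5.
h·[y(m₁) + y(m₂) + y(m₃) + y(m₄) + y(m₅)] = 2·(26.06) = 52.1200.

52.1200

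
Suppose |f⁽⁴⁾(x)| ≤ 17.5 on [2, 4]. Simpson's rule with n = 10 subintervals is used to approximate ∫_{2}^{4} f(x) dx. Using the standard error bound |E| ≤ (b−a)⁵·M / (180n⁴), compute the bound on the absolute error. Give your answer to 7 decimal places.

|E| ≤ (2)⁵·17.5 / (180·10⁴) = 560/1800000 = 0.0003111.

0.0003111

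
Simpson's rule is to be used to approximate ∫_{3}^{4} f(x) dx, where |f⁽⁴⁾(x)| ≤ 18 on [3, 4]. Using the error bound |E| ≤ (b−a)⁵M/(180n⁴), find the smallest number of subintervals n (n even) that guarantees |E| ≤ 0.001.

Need 18/(180n⁴) ≤ 0.001.
n⁴ ≥ 18/(180·0.001) = 100 ⇒ n ≥ 3.1623, so the smallest even n is 4. (n must be even for Simpson's rule.)

4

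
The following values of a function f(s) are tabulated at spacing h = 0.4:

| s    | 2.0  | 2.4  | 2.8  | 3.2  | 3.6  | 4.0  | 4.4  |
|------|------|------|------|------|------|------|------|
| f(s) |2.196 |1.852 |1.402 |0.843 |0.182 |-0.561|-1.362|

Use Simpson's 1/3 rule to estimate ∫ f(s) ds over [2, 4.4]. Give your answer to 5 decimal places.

1.67173

h = 0.4, n = 6.
(h/3)·[y₀ + 4y₁ + 2y₂ + 4y₃ + 2y₄ + 4y₅ + y₆] = 0.133333·(12.538) = 1.67173.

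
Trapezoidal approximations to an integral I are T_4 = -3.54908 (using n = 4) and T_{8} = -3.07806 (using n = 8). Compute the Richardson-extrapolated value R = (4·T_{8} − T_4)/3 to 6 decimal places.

R = (4·T_{8} − T_4) / 3 = (4·(-3.07806) − (-3.54908))/3 = (-8.76316)/3 = -2.921053.

-2.921053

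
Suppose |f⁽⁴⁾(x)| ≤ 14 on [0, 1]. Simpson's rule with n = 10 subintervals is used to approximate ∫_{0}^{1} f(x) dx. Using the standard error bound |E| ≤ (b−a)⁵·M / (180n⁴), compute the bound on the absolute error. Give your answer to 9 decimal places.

0.000007778

|E| ≤ (1)⁵·14 / (180·10⁴) = 14/1800000 = 0.000007778.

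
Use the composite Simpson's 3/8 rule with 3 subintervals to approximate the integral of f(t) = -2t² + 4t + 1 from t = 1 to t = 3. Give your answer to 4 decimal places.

h = (3 − 1)/3 = 0.666667.
Nodes t₀,…,t₃ = 1, 1.666667, 2.333333, 3.
f(t) = -2t² + 4t + 1: f₀=3, f₁=2.111111, f₂=-0.555556, f₃=-5.
(3h/8)·[f₀ + 3f₁ + 3f₂ + f₃] = 0.25·(2.666667) = 0.6667.

0.6667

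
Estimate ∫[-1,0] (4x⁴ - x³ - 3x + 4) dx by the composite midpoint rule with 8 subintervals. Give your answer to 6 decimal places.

6.537659

h = (0 − (-1))/8 = 0.125.
Midpoints m₁,…,m₈ = -0.9375, -0.8125, -0.6875, -0.5625, -0.4375, -0.3125, -0.1875, -0.0625.
f(m₁)=10.72637939453125, f(m₂)=8.71710205078125, f(m₃)=7.28106689453125, f(m₄)=6.26593017578125, f(m₅)=5.54278564453125, f(m₆)=5.00616455078125, f(m₇)=4.57403564453125, f(m₈)=4.18780517578125.
h·[f(m₁) + f(m₂) + f(m₃) + f(m₄) + f(m₅) + f(m₆) + f(m₇) + f(m₈)] = 0.125·(52.30126953125) = 6.537659.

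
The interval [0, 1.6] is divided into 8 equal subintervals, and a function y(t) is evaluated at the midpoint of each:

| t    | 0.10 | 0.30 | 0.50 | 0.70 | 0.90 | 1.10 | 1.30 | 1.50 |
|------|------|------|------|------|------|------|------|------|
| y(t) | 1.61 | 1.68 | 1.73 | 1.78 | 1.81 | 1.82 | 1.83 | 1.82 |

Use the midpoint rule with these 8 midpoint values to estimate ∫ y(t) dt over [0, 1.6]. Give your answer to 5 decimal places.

h = 0.2, n = 8.
h·[y(m₁) + y(m₂) + y(m₃) + y(m₄) + y(m₅) + y(m₆) + y(m₇) + y(m₈)] = 0.2·(14.08) = 2.81600.

2.81600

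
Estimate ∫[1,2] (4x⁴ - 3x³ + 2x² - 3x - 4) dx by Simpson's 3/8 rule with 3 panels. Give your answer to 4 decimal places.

h = (2 − 1)/3 = 0.333333.
Nodes x₀,…,x₃ = 1, 1.333333, 1.666667, 2.
f(x) = 4x⁴ - 3x³ + 2x² - 3x - 4: f₀=-4, f₁=1.086420, f₂=13.530864, f₃=38.
(3h/8)·[f₀ + 3f₁ + 3f₂ + f₃] = 0.125·(77.851852) = 9.7315.

9.7315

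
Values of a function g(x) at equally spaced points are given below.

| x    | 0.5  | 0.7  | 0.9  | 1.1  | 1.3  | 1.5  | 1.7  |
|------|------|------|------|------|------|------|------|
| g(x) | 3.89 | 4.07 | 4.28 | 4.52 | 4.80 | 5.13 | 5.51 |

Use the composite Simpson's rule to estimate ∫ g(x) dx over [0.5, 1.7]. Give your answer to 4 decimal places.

h = 0.2, n = 6.
(h/3)·[y₀ + 4y₁ + 2y₂ + 4y₃ + 2y₄ + 4y₅ + y₆] = 0.066667·(82.44) = 5.4960.

5.4960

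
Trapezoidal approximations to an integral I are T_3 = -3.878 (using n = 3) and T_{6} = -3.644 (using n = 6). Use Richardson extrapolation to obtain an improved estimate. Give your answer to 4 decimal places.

R = (4·T_{6} − T_3) / 3 = (4·(-3.644) − (-3.878))/3 = (-10.698)/3 = -3.5660.

-3.5660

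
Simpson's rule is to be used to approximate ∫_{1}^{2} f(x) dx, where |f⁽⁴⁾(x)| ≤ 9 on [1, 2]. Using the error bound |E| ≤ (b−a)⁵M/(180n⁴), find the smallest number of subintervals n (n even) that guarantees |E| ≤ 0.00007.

6

Need 9/(180n⁴) ≤ 0.00007.
n⁴ ≥ 9/(180·0.00007) = 714.286 ⇒ n ≥ 5.1697, so the smallest even n is 6. (n must be even for Simpson's rule.)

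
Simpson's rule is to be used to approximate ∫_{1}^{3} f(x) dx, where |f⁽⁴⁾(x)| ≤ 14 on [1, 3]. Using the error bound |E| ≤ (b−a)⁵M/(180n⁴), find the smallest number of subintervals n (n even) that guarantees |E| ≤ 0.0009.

Need 448/(180n⁴) ≤ 0.0009.
n⁴ ≥ 448/(180·0.0009) = 2765.43 ⇒ n ≥ 7.2517, so the smallest even n is 8. (n must be even for Simpson's rule.)

8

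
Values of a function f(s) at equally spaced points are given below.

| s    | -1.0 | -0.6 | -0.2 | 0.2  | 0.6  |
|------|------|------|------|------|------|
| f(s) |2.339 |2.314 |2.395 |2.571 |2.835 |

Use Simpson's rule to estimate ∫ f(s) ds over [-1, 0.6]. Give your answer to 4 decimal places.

h = 0.4, n = 4.
(h/3)·[y₀ + 4y₁ + 2y₂ + 4y₃ + y₄] = 0.133333·(29.504) = 3.9339.

3.9339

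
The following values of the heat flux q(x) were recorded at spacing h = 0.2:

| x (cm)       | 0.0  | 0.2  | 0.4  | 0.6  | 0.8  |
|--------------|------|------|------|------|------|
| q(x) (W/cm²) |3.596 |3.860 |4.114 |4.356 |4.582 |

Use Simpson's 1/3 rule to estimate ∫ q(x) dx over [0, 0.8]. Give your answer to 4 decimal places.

3.2847

h = 0.2, n = 4.
(h/3)·[y₀ + 4y₁ + 2y₂ + 4y₃ + y₄] = 0.066667·(49.270) = 3.2847.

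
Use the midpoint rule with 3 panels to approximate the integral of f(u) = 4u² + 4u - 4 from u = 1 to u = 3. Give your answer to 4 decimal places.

42.3704

h = (3 − 1)/3 = 0.666667.
Midpoints m₁,…,m₃ = 1.333333, 2, 2.666667.
f(m₁)=8.444444, f(m₂)=20, f(m₃)=35.111111.
h·[f(m₁) + f(m₂) + f(m₃)] = 0.666667·(63.555556) = 42.3704.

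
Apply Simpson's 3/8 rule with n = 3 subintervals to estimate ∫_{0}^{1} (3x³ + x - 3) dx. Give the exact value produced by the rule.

-1.75

h = (1 − 0)/3 = 0.333333.
Nodes x₀,…,x₃ = 0, 0.333333, 0.666667, 1.
f(x) = 3x³ + x - 3: f₀=-3, f₁=-2.555556, f₂=-1.444444, f₃=1.
(3h/8)·[f₀ + 3f₁ + 3f₂ + f₃] = 0.125·(-14) = -1.75.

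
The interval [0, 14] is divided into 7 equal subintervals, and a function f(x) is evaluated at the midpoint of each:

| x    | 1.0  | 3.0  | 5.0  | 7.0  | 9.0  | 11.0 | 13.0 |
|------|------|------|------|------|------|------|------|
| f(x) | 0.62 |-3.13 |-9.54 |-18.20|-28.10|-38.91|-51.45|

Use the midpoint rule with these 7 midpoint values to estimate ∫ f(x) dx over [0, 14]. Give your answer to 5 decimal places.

h = 2, n = 7.
h·[y(m₁) + y(m₂) + y(m₃) + y(m₄) + y(m₅) + y(m₆) + y(m₇)] = 2·(-148.71) = -297.42000.

-297.42000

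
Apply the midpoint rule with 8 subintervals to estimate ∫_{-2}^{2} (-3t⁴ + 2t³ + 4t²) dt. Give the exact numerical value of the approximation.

h = (2 − (-2))/8 = 0.5.
Midpoints m₁,…,m₈ = -1.75, -1.25, -0.75, -0.25, 0.25, 0.75, 1.25, 1.75.
f(m₁)=-26.60546875, f(m₂)=-4.98046875, f(m₃)=0.45703125, f(m₄)=0.20703125, f(m₅)=0.26953125, f(m₆)=2.14453125, f(m₇)=2.83203125, f(m₈)=-5.16796875.
h·[f(m₁) + f(m₂) + f(m₃) + f(m₄) + f(m₅) + f(m₆) + f(m₇) + f(m₈)] = 0.5·(-30.84375) = -15.421875.

-15.421875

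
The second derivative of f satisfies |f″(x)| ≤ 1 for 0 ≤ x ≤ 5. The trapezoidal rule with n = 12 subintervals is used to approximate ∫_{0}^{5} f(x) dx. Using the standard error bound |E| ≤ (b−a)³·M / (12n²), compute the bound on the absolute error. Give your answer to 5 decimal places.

0.07234

|E| ≤ (5)³·1 / (12·12²) = 125/1728 = 0.07234.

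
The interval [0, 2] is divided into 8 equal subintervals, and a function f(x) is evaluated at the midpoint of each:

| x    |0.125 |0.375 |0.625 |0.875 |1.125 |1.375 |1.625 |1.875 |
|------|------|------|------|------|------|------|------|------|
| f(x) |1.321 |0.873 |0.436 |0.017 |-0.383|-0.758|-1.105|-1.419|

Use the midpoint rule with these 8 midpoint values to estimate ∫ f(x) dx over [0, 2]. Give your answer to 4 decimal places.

-0.2545

h = 0.25, n = 8.
h·[y(m₁) + y(m₂) + y(m₃) + y(m₄) + y(m₅) + y(m₆) + y(m₇) + y(m₈)] = 0.25·(-1.018) = -0.2545.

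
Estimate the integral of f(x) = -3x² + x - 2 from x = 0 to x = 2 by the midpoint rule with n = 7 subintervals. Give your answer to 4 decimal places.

h = (2 − 0)/7 = 0.285714.
Midpoints m₁,…,m₇ = 0.142857, 0.428571, 0.714286, 1, 1.285714, 1.571429, 1.857143.
f(m₁)=-1.918367, f(m₂)=-2.122449, f(m₃)=-2.816327, f(m₄)=-4, f(m₅)=-5.673469, f(m₆)=-7.836735, f(m₇)=-10.489796.
h·[f(m₁) + f(m₂) + f(m₃) + f(m₄) + f(m₅) + f(m₆) + f(m₇)] = 0.285714·(-34.857143) = -9.9592.

-9.9592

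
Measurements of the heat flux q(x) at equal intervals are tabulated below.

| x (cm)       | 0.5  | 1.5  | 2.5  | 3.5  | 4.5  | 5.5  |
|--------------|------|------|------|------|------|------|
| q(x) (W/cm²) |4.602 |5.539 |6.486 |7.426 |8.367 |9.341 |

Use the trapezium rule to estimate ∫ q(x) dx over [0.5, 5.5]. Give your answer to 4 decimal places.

34.7895

h = 1, n = 5.
(h/2)·[y₀ + 2y₁ + 2y₂ + 2y₃ + 2y₄ + y₅] = 0.5·(69.579) = 34.7895.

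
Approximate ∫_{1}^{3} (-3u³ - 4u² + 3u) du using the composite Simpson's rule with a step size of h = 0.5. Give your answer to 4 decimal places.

-82.6667

h = (3 − 1)/4 = 0.5.
Nodes u₀,…,u₄ = 1, 1.5, 2, 2.5, 3.
f(u) = -3u³ - 4u² + 3u: f₀=-4, f₁=-14.625, f₂=-34, f₃=-64.375, f₄=-108.
(h/3)·[f₀ + 4f₁ + 2f₂ + 4f₃ + f₄] = 0.166667·(-496) = -82.6667.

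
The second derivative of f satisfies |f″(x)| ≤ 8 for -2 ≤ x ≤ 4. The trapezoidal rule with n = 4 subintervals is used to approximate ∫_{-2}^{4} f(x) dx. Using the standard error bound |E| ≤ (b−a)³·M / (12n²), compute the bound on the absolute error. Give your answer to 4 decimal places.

9.0000

|E| ≤ (6)³·8 / (12·4²) = 1728/192 = 9.0000.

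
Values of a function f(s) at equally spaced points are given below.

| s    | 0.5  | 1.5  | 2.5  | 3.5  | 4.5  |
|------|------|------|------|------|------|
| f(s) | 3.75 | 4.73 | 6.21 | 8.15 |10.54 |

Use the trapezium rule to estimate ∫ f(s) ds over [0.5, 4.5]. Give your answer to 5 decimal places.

26.23500

h = 1, n = 4.
(h/2)·[y₀ + 2y₁ + 2y₂ + 2y₃ + y₄] = 0.5·(52.47) = 26.23500.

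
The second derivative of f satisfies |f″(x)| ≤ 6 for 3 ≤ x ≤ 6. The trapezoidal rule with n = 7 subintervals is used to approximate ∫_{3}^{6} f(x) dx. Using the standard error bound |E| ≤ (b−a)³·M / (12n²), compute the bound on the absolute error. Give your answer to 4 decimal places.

|E| ≤ (3)³·6 / (12·7²) = 162/588 = 0.2755.

0.2755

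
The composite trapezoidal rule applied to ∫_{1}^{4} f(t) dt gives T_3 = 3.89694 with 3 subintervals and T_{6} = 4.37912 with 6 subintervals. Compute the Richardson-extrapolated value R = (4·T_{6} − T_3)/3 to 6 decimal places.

4.539847

R = (4·T_{6} − T_3) / 3 = (4·4.37912 − 3.89694)/3 = (13.61954)/3 = 4.539847.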